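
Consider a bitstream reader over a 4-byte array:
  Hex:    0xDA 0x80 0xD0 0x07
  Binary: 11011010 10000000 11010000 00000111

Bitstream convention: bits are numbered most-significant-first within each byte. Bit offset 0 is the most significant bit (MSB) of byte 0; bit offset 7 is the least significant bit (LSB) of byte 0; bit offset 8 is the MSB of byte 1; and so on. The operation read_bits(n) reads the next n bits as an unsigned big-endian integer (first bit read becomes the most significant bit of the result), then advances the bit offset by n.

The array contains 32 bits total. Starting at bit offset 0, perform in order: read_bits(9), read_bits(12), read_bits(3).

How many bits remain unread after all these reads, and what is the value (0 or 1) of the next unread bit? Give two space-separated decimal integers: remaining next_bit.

Answer: 8 0

Derivation:
Read 1: bits[0:9] width=9 -> value=437 (bin 110110101); offset now 9 = byte 1 bit 1; 23 bits remain
Read 2: bits[9:21] width=12 -> value=26 (bin 000000011010); offset now 21 = byte 2 bit 5; 11 bits remain
Read 3: bits[21:24] width=3 -> value=0 (bin 000); offset now 24 = byte 3 bit 0; 8 bits remain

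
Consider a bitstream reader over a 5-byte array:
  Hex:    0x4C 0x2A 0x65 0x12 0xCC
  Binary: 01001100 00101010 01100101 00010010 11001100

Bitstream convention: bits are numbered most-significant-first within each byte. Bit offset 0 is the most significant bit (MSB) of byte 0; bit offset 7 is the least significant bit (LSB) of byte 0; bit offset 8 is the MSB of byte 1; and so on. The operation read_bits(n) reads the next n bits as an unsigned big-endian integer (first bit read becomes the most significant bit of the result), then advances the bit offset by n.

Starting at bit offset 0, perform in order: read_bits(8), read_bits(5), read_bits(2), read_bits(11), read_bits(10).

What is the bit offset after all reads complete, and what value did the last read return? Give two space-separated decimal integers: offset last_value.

Answer: 36 300

Derivation:
Read 1: bits[0:8] width=8 -> value=76 (bin 01001100); offset now 8 = byte 1 bit 0; 32 bits remain
Read 2: bits[8:13] width=5 -> value=5 (bin 00101); offset now 13 = byte 1 bit 5; 27 bits remain
Read 3: bits[13:15] width=2 -> value=1 (bin 01); offset now 15 = byte 1 bit 7; 25 bits remain
Read 4: bits[15:26] width=11 -> value=404 (bin 00110010100); offset now 26 = byte 3 bit 2; 14 bits remain
Read 5: bits[26:36] width=10 -> value=300 (bin 0100101100); offset now 36 = byte 4 bit 4; 4 bits remain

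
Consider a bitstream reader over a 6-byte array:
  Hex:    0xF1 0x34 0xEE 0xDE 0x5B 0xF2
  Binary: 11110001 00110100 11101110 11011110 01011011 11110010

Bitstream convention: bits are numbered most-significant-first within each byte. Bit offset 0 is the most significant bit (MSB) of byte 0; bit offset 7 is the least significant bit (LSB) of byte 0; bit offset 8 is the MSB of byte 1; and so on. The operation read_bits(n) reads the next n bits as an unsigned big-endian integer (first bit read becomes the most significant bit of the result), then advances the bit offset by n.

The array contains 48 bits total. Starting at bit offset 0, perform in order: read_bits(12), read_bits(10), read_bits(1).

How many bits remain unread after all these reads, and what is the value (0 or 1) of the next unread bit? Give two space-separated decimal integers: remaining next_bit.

Answer: 25 0

Derivation:
Read 1: bits[0:12] width=12 -> value=3859 (bin 111100010011); offset now 12 = byte 1 bit 4; 36 bits remain
Read 2: bits[12:22] width=10 -> value=315 (bin 0100111011); offset now 22 = byte 2 bit 6; 26 bits remain
Read 3: bits[22:23] width=1 -> value=1 (bin 1); offset now 23 = byte 2 bit 7; 25 bits remain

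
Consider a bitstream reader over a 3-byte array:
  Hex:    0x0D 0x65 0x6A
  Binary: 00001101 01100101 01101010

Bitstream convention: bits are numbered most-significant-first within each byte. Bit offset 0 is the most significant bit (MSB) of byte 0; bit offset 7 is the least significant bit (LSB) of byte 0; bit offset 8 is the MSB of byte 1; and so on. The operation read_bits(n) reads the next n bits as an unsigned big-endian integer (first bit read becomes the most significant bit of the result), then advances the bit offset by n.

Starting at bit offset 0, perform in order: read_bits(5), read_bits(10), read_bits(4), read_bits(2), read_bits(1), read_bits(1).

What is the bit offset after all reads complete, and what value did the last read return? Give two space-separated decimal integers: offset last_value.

Read 1: bits[0:5] width=5 -> value=1 (bin 00001); offset now 5 = byte 0 bit 5; 19 bits remain
Read 2: bits[5:15] width=10 -> value=690 (bin 1010110010); offset now 15 = byte 1 bit 7; 9 bits remain
Read 3: bits[15:19] width=4 -> value=11 (bin 1011); offset now 19 = byte 2 bit 3; 5 bits remain
Read 4: bits[19:21] width=2 -> value=1 (bin 01); offset now 21 = byte 2 bit 5; 3 bits remain
Read 5: bits[21:22] width=1 -> value=0 (bin 0); offset now 22 = byte 2 bit 6; 2 bits remain
Read 6: bits[22:23] width=1 -> value=1 (bin 1); offset now 23 = byte 2 bit 7; 1 bits remain

Answer: 23 1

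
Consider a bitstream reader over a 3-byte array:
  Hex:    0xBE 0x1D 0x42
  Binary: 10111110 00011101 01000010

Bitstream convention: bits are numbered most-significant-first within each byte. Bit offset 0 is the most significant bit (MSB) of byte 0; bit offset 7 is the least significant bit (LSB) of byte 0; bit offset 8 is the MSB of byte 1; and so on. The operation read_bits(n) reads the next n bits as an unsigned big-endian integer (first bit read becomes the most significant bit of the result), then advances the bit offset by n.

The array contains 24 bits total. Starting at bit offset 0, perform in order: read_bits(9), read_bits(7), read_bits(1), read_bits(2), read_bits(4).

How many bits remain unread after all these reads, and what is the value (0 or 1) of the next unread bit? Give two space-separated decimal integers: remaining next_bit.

Answer: 1 0

Derivation:
Read 1: bits[0:9] width=9 -> value=380 (bin 101111100); offset now 9 = byte 1 bit 1; 15 bits remain
Read 2: bits[9:16] width=7 -> value=29 (bin 0011101); offset now 16 = byte 2 bit 0; 8 bits remain
Read 3: bits[16:17] width=1 -> value=0 (bin 0); offset now 17 = byte 2 bit 1; 7 bits remain
Read 4: bits[17:19] width=2 -> value=2 (bin 10); offset now 19 = byte 2 bit 3; 5 bits remain
Read 5: bits[19:23] width=4 -> value=1 (bin 0001); offset now 23 = byte 2 bit 7; 1 bits remain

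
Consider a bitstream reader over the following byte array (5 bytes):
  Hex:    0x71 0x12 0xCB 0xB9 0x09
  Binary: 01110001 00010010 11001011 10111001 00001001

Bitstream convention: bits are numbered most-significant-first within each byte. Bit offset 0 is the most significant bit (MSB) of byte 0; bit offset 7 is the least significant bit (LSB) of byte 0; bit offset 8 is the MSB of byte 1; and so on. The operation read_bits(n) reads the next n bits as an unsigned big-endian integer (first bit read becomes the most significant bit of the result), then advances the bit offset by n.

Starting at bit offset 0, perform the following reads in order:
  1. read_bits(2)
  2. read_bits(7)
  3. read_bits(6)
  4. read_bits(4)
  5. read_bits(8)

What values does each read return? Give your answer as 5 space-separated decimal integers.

Read 1: bits[0:2] width=2 -> value=1 (bin 01); offset now 2 = byte 0 bit 2; 38 bits remain
Read 2: bits[2:9] width=7 -> value=98 (bin 1100010); offset now 9 = byte 1 bit 1; 31 bits remain
Read 3: bits[9:15] width=6 -> value=9 (bin 001001); offset now 15 = byte 1 bit 7; 25 bits remain
Read 4: bits[15:19] width=4 -> value=6 (bin 0110); offset now 19 = byte 2 bit 3; 21 bits remain
Read 5: bits[19:27] width=8 -> value=93 (bin 01011101); offset now 27 = byte 3 bit 3; 13 bits remain

Answer: 1 98 9 6 93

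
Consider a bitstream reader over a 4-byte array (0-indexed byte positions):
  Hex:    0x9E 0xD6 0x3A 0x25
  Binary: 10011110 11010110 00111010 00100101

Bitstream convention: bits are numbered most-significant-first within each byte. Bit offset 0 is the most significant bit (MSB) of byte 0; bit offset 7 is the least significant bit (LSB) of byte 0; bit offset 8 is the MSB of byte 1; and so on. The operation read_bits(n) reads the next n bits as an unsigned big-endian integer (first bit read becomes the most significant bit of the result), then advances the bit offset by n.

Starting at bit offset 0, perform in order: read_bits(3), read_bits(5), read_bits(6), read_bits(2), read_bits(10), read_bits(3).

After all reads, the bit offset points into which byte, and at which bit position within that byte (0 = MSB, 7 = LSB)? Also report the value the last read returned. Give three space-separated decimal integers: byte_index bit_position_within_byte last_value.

Answer: 3 5 4

Derivation:
Read 1: bits[0:3] width=3 -> value=4 (bin 100); offset now 3 = byte 0 bit 3; 29 bits remain
Read 2: bits[3:8] width=5 -> value=30 (bin 11110); offset now 8 = byte 1 bit 0; 24 bits remain
Read 3: bits[8:14] width=6 -> value=53 (bin 110101); offset now 14 = byte 1 bit 6; 18 bits remain
Read 4: bits[14:16] width=2 -> value=2 (bin 10); offset now 16 = byte 2 bit 0; 16 bits remain
Read 5: bits[16:26] width=10 -> value=232 (bin 0011101000); offset now 26 = byte 3 bit 2; 6 bits remain
Read 6: bits[26:29] width=3 -> value=4 (bin 100); offset now 29 = byte 3 bit 5; 3 bits remain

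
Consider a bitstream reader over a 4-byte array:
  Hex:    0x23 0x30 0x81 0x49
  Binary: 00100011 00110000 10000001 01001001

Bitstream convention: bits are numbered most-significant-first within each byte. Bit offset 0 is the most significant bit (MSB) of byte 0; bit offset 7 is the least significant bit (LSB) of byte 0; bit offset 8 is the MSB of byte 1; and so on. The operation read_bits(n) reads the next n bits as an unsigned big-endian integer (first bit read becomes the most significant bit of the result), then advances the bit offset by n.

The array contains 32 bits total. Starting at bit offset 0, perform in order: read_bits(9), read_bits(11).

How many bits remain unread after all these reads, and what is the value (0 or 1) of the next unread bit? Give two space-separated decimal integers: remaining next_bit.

Read 1: bits[0:9] width=9 -> value=70 (bin 001000110); offset now 9 = byte 1 bit 1; 23 bits remain
Read 2: bits[9:20] width=11 -> value=776 (bin 01100001000); offset now 20 = byte 2 bit 4; 12 bits remain

Answer: 12 0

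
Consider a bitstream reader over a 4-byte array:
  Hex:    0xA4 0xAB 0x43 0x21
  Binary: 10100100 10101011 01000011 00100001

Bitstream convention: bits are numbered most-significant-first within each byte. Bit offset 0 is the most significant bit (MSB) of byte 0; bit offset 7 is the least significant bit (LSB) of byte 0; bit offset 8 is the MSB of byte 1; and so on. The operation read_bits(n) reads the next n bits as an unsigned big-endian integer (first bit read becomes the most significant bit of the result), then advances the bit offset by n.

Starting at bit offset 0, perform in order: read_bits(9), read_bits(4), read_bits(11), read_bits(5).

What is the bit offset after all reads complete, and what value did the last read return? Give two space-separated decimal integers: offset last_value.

Answer: 29 4

Derivation:
Read 1: bits[0:9] width=9 -> value=329 (bin 101001001); offset now 9 = byte 1 bit 1; 23 bits remain
Read 2: bits[9:13] width=4 -> value=5 (bin 0101); offset now 13 = byte 1 bit 5; 19 bits remain
Read 3: bits[13:24] width=11 -> value=835 (bin 01101000011); offset now 24 = byte 3 bit 0; 8 bits remain
Read 4: bits[24:29] width=5 -> value=4 (bin 00100); offset now 29 = byte 3 bit 5; 3 bits remain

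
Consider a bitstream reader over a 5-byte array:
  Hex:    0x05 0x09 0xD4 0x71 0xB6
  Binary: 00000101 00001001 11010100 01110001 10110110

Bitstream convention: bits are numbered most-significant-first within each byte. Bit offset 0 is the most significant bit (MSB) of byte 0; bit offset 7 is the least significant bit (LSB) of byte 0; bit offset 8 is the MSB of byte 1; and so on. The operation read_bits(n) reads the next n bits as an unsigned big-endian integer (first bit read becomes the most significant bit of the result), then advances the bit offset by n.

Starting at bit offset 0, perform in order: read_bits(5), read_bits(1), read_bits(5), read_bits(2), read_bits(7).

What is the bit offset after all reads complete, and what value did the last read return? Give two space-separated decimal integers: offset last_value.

Read 1: bits[0:5] width=5 -> value=0 (bin 00000); offset now 5 = byte 0 bit 5; 35 bits remain
Read 2: bits[5:6] width=1 -> value=1 (bin 1); offset now 6 = byte 0 bit 6; 34 bits remain
Read 3: bits[6:11] width=5 -> value=8 (bin 01000); offset now 11 = byte 1 bit 3; 29 bits remain
Read 4: bits[11:13] width=2 -> value=1 (bin 01); offset now 13 = byte 1 bit 5; 27 bits remain
Read 5: bits[13:20] width=7 -> value=29 (bin 0011101); offset now 20 = byte 2 bit 4; 20 bits remain

Answer: 20 29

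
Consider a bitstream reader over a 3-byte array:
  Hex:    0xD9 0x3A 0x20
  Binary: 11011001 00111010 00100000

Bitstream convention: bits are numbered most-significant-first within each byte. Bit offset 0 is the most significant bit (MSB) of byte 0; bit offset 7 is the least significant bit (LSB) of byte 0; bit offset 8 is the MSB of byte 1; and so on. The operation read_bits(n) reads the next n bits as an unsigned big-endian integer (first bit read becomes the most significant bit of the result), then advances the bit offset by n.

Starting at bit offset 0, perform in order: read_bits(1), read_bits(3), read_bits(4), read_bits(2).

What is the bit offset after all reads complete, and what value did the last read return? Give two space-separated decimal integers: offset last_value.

Read 1: bits[0:1] width=1 -> value=1 (bin 1); offset now 1 = byte 0 bit 1; 23 bits remain
Read 2: bits[1:4] width=3 -> value=5 (bin 101); offset now 4 = byte 0 bit 4; 20 bits remain
Read 3: bits[4:8] width=4 -> value=9 (bin 1001); offset now 8 = byte 1 bit 0; 16 bits remain
Read 4: bits[8:10] width=2 -> value=0 (bin 00); offset now 10 = byte 1 bit 2; 14 bits remain

Answer: 10 0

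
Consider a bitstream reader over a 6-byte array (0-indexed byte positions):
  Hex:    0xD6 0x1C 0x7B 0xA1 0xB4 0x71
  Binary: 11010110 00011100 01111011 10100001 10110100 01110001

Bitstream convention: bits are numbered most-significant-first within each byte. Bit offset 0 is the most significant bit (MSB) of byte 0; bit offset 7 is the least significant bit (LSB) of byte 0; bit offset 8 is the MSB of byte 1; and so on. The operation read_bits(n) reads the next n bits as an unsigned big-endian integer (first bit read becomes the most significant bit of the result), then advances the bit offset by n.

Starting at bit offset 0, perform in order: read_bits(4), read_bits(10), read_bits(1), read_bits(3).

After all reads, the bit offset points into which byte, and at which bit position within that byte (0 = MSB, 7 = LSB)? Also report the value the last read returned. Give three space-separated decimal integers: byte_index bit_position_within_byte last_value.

Read 1: bits[0:4] width=4 -> value=13 (bin 1101); offset now 4 = byte 0 bit 4; 44 bits remain
Read 2: bits[4:14] width=10 -> value=391 (bin 0110000111); offset now 14 = byte 1 bit 6; 34 bits remain
Read 3: bits[14:15] width=1 -> value=0 (bin 0); offset now 15 = byte 1 bit 7; 33 bits remain
Read 4: bits[15:18] width=3 -> value=1 (bin 001); offset now 18 = byte 2 bit 2; 30 bits remain

Answer: 2 2 1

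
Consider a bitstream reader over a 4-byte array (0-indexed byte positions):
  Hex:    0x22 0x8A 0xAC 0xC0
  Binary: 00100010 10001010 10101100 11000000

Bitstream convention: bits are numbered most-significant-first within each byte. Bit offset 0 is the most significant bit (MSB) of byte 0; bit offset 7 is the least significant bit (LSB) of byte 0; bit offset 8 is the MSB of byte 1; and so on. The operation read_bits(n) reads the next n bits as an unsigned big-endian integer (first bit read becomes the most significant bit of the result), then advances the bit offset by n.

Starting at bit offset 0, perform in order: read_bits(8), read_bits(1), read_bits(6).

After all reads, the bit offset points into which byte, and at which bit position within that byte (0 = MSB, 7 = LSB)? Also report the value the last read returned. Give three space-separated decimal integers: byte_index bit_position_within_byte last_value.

Answer: 1 7 5

Derivation:
Read 1: bits[0:8] width=8 -> value=34 (bin 00100010); offset now 8 = byte 1 bit 0; 24 bits remain
Read 2: bits[8:9] width=1 -> value=1 (bin 1); offset now 9 = byte 1 bit 1; 23 bits remain
Read 3: bits[9:15] width=6 -> value=5 (bin 000101); offset now 15 = byte 1 bit 7; 17 bits remain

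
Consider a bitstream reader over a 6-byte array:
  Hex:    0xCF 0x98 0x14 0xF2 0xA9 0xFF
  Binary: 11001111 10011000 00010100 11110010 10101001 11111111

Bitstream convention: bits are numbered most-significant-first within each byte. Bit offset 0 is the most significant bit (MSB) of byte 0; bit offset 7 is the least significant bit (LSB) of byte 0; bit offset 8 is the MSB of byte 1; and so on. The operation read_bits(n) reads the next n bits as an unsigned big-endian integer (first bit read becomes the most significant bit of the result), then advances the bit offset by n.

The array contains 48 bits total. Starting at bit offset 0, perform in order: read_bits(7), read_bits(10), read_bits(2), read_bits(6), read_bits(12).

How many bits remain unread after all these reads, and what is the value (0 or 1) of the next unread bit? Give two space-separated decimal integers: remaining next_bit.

Answer: 11 0

Derivation:
Read 1: bits[0:7] width=7 -> value=103 (bin 1100111); offset now 7 = byte 0 bit 7; 41 bits remain
Read 2: bits[7:17] width=10 -> value=816 (bin 1100110000); offset now 17 = byte 2 bit 1; 31 bits remain
Read 3: bits[17:19] width=2 -> value=0 (bin 00); offset now 19 = byte 2 bit 3; 29 bits remain
Read 4: bits[19:25] width=6 -> value=41 (bin 101001); offset now 25 = byte 3 bit 1; 23 bits remain
Read 5: bits[25:37] width=12 -> value=3669 (bin 111001010101); offset now 37 = byte 4 bit 5; 11 bits remain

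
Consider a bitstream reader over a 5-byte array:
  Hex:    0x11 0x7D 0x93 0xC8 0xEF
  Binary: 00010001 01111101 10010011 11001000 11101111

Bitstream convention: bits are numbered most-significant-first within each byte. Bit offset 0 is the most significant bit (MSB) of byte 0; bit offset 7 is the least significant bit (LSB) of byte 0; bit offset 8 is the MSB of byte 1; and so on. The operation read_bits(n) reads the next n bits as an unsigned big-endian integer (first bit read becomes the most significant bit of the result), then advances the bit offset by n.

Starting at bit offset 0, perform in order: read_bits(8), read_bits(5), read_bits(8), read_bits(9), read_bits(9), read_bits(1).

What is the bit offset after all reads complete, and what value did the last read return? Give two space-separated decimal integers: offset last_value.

Read 1: bits[0:8] width=8 -> value=17 (bin 00010001); offset now 8 = byte 1 bit 0; 32 bits remain
Read 2: bits[8:13] width=5 -> value=15 (bin 01111); offset now 13 = byte 1 bit 5; 27 bits remain
Read 3: bits[13:21] width=8 -> value=178 (bin 10110010); offset now 21 = byte 2 bit 5; 19 bits remain
Read 4: bits[21:30] width=9 -> value=242 (bin 011110010); offset now 30 = byte 3 bit 6; 10 bits remain
Read 5: bits[30:39] width=9 -> value=119 (bin 001110111); offset now 39 = byte 4 bit 7; 1 bits remain
Read 6: bits[39:40] width=1 -> value=1 (bin 1); offset now 40 = byte 5 bit 0; 0 bits remain

Answer: 40 1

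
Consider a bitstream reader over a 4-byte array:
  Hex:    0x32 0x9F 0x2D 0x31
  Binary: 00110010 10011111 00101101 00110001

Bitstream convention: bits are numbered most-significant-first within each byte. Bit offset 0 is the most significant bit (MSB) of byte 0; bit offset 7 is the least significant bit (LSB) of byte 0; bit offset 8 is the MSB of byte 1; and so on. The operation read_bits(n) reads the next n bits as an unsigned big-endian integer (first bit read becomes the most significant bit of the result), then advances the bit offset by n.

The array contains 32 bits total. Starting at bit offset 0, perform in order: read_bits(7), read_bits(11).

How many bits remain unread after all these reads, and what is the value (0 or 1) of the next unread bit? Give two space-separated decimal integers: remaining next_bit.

Read 1: bits[0:7] width=7 -> value=25 (bin 0011001); offset now 7 = byte 0 bit 7; 25 bits remain
Read 2: bits[7:18] width=11 -> value=636 (bin 01001111100); offset now 18 = byte 2 bit 2; 14 bits remain

Answer: 14 1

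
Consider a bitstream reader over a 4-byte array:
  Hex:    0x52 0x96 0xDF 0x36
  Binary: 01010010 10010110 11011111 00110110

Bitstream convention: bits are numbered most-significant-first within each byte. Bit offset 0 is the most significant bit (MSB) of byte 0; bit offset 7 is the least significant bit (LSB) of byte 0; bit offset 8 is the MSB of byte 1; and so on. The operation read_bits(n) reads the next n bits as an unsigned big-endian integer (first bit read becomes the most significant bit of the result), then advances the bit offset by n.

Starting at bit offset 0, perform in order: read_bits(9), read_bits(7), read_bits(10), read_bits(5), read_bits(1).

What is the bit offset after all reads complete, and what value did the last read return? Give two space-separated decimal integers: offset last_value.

Read 1: bits[0:9] width=9 -> value=165 (bin 010100101); offset now 9 = byte 1 bit 1; 23 bits remain
Read 2: bits[9:16] width=7 -> value=22 (bin 0010110); offset now 16 = byte 2 bit 0; 16 bits remain
Read 3: bits[16:26] width=10 -> value=892 (bin 1101111100); offset now 26 = byte 3 bit 2; 6 bits remain
Read 4: bits[26:31] width=5 -> value=27 (bin 11011); offset now 31 = byte 3 bit 7; 1 bits remain
Read 5: bits[31:32] width=1 -> value=0 (bin 0); offset now 32 = byte 4 bit 0; 0 bits remain

Answer: 32 0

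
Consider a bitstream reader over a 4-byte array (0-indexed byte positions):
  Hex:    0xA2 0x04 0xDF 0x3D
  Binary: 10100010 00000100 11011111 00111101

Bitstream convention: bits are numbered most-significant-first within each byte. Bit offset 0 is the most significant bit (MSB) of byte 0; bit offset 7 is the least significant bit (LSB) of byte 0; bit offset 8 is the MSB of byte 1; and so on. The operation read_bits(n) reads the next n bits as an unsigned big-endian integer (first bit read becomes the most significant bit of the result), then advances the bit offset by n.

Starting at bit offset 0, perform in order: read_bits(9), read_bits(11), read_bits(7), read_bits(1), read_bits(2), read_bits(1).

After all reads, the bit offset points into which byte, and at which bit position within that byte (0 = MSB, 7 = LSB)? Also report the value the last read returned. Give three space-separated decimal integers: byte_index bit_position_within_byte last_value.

Read 1: bits[0:9] width=9 -> value=324 (bin 101000100); offset now 9 = byte 1 bit 1; 23 bits remain
Read 2: bits[9:20] width=11 -> value=77 (bin 00001001101); offset now 20 = byte 2 bit 4; 12 bits remain
Read 3: bits[20:27] width=7 -> value=121 (bin 1111001); offset now 27 = byte 3 bit 3; 5 bits remain
Read 4: bits[27:28] width=1 -> value=1 (bin 1); offset now 28 = byte 3 bit 4; 4 bits remain
Read 5: bits[28:30] width=2 -> value=3 (bin 11); offset now 30 = byte 3 bit 6; 2 bits remain
Read 6: bits[30:31] width=1 -> value=0 (bin 0); offset now 31 = byte 3 bit 7; 1 bits remain

Answer: 3 7 0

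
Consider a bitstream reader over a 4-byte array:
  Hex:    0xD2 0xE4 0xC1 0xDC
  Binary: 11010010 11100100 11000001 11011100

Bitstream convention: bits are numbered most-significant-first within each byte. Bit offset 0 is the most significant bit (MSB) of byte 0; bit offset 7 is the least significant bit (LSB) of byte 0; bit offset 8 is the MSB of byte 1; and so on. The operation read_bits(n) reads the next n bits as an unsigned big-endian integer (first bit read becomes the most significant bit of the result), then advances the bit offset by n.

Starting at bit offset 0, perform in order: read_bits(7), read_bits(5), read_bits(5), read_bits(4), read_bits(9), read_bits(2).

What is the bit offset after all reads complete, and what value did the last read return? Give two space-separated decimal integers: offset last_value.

Read 1: bits[0:7] width=7 -> value=105 (bin 1101001); offset now 7 = byte 0 bit 7; 25 bits remain
Read 2: bits[7:12] width=5 -> value=14 (bin 01110); offset now 12 = byte 1 bit 4; 20 bits remain
Read 3: bits[12:17] width=5 -> value=9 (bin 01001); offset now 17 = byte 2 bit 1; 15 bits remain
Read 4: bits[17:21] width=4 -> value=8 (bin 1000); offset now 21 = byte 2 bit 5; 11 bits remain
Read 5: bits[21:30] width=9 -> value=119 (bin 001110111); offset now 30 = byte 3 bit 6; 2 bits remain
Read 6: bits[30:32] width=2 -> value=0 (bin 00); offset now 32 = byte 4 bit 0; 0 bits remain

Answer: 32 0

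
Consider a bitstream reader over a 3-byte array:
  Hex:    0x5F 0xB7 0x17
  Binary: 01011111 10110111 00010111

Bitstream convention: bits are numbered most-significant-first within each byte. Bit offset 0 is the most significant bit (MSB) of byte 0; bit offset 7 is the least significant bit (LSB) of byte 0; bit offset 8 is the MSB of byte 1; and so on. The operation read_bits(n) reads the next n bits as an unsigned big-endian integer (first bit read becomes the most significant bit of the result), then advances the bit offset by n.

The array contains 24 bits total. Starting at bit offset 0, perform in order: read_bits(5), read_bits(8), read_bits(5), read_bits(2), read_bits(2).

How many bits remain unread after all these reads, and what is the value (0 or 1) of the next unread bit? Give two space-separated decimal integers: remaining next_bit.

Read 1: bits[0:5] width=5 -> value=11 (bin 01011); offset now 5 = byte 0 bit 5; 19 bits remain
Read 2: bits[5:13] width=8 -> value=246 (bin 11110110); offset now 13 = byte 1 bit 5; 11 bits remain
Read 3: bits[13:18] width=5 -> value=28 (bin 11100); offset now 18 = byte 2 bit 2; 6 bits remain
Read 4: bits[18:20] width=2 -> value=1 (bin 01); offset now 20 = byte 2 bit 4; 4 bits remain
Read 5: bits[20:22] width=2 -> value=1 (bin 01); offset now 22 = byte 2 bit 6; 2 bits remain

Answer: 2 1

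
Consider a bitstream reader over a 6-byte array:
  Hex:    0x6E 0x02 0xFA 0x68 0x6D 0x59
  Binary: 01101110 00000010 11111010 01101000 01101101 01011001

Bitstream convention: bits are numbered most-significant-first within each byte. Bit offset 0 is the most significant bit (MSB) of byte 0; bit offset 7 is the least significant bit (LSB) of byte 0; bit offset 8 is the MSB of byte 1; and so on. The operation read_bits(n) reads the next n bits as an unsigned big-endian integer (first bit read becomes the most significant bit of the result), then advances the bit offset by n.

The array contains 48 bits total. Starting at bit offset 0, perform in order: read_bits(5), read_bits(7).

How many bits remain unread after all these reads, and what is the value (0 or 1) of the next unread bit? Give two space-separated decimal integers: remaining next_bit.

Answer: 36 0

Derivation:
Read 1: bits[0:5] width=5 -> value=13 (bin 01101); offset now 5 = byte 0 bit 5; 43 bits remain
Read 2: bits[5:12] width=7 -> value=96 (bin 1100000); offset now 12 = byte 1 bit 4; 36 bits remain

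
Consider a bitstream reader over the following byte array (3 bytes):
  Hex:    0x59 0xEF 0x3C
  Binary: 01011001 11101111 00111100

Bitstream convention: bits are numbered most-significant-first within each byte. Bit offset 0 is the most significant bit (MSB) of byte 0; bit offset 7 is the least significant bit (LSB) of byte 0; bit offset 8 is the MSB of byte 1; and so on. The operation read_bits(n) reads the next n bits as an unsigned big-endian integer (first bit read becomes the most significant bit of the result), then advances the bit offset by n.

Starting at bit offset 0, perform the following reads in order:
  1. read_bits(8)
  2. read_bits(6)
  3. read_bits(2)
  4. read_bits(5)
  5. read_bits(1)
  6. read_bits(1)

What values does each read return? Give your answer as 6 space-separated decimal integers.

Read 1: bits[0:8] width=8 -> value=89 (bin 01011001); offset now 8 = byte 1 bit 0; 16 bits remain
Read 2: bits[8:14] width=6 -> value=59 (bin 111011); offset now 14 = byte 1 bit 6; 10 bits remain
Read 3: bits[14:16] width=2 -> value=3 (bin 11); offset now 16 = byte 2 bit 0; 8 bits remain
Read 4: bits[16:21] width=5 -> value=7 (bin 00111); offset now 21 = byte 2 bit 5; 3 bits remain
Read 5: bits[21:22] width=1 -> value=1 (bin 1); offset now 22 = byte 2 bit 6; 2 bits remain
Read 6: bits[22:23] width=1 -> value=0 (bin 0); offset now 23 = byte 2 bit 7; 1 bits remain

Answer: 89 59 3 7 1 0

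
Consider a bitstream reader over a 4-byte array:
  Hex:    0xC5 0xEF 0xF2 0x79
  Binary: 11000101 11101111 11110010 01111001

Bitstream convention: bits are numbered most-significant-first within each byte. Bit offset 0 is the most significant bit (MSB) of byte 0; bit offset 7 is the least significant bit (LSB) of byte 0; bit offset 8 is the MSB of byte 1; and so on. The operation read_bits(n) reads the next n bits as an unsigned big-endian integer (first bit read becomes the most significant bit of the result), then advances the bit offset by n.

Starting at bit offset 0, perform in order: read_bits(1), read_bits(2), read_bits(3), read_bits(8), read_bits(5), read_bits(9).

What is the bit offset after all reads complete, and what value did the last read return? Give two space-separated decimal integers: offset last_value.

Read 1: bits[0:1] width=1 -> value=1 (bin 1); offset now 1 = byte 0 bit 1; 31 bits remain
Read 2: bits[1:3] width=2 -> value=2 (bin 10); offset now 3 = byte 0 bit 3; 29 bits remain
Read 3: bits[3:6] width=3 -> value=1 (bin 001); offset now 6 = byte 0 bit 6; 26 bits remain
Read 4: bits[6:14] width=8 -> value=123 (bin 01111011); offset now 14 = byte 1 bit 6; 18 bits remain
Read 5: bits[14:19] width=5 -> value=31 (bin 11111); offset now 19 = byte 2 bit 3; 13 bits remain
Read 6: bits[19:28] width=9 -> value=295 (bin 100100111); offset now 28 = byte 3 bit 4; 4 bits remain

Answer: 28 295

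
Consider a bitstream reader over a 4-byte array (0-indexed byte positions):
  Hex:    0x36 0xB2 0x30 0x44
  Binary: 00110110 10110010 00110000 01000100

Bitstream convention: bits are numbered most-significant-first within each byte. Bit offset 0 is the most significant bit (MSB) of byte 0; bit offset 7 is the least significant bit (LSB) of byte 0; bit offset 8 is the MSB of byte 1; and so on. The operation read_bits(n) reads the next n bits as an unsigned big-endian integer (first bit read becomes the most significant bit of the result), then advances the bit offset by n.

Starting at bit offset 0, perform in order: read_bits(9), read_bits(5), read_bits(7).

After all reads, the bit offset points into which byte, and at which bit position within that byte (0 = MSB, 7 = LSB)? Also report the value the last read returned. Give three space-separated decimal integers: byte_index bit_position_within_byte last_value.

Answer: 2 5 70

Derivation:
Read 1: bits[0:9] width=9 -> value=109 (bin 001101101); offset now 9 = byte 1 bit 1; 23 bits remain
Read 2: bits[9:14] width=5 -> value=12 (bin 01100); offset now 14 = byte 1 bit 6; 18 bits remain
Read 3: bits[14:21] width=7 -> value=70 (bin 1000110); offset now 21 = byte 2 bit 5; 11 bits remain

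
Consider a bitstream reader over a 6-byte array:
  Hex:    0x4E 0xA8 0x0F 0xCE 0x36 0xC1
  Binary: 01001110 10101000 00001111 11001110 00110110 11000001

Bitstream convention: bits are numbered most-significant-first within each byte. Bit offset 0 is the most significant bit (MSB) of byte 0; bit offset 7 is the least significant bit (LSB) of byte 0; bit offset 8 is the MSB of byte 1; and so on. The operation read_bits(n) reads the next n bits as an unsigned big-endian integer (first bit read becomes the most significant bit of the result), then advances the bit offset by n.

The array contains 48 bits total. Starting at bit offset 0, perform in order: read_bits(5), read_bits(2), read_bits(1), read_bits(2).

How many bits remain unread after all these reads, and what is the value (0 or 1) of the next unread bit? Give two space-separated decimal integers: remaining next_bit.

Answer: 38 1

Derivation:
Read 1: bits[0:5] width=5 -> value=9 (bin 01001); offset now 5 = byte 0 bit 5; 43 bits remain
Read 2: bits[5:7] width=2 -> value=3 (bin 11); offset now 7 = byte 0 bit 7; 41 bits remain
Read 3: bits[7:8] width=1 -> value=0 (bin 0); offset now 8 = byte 1 bit 0; 40 bits remain
Read 4: bits[8:10] width=2 -> value=2 (bin 10); offset now 10 = byte 1 bit 2; 38 bits remain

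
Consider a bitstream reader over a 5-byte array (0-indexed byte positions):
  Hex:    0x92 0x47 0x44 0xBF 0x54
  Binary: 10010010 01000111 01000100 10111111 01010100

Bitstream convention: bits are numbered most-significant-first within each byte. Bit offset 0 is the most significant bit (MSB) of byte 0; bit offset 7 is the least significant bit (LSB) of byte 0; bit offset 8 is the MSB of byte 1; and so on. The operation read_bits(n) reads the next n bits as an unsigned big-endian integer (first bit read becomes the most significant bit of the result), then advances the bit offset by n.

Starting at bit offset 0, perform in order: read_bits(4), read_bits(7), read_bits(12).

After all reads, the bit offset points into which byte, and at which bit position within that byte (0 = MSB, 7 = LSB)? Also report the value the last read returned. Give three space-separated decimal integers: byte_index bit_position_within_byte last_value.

Read 1: bits[0:4] width=4 -> value=9 (bin 1001); offset now 4 = byte 0 bit 4; 36 bits remain
Read 2: bits[4:11] width=7 -> value=18 (bin 0010010); offset now 11 = byte 1 bit 3; 29 bits remain
Read 3: bits[11:23] width=12 -> value=930 (bin 001110100010); offset now 23 = byte 2 bit 7; 17 bits remain

Answer: 2 7 930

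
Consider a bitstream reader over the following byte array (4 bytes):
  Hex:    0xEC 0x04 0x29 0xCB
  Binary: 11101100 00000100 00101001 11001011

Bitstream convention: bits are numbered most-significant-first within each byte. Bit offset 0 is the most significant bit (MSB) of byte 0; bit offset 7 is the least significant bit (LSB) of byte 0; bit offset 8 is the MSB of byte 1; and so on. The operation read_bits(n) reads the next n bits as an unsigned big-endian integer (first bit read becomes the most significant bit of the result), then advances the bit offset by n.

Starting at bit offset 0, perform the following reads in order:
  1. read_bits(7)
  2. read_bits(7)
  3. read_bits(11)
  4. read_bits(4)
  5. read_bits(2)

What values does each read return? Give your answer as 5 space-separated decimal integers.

Read 1: bits[0:7] width=7 -> value=118 (bin 1110110); offset now 7 = byte 0 bit 7; 25 bits remain
Read 2: bits[7:14] width=7 -> value=1 (bin 0000001); offset now 14 = byte 1 bit 6; 18 bits remain
Read 3: bits[14:25] width=11 -> value=83 (bin 00001010011); offset now 25 = byte 3 bit 1; 7 bits remain
Read 4: bits[25:29] width=4 -> value=9 (bin 1001); offset now 29 = byte 3 bit 5; 3 bits remain
Read 5: bits[29:31] width=2 -> value=1 (bin 01); offset now 31 = byte 3 bit 7; 1 bits remain

Answer: 118 1 83 9 1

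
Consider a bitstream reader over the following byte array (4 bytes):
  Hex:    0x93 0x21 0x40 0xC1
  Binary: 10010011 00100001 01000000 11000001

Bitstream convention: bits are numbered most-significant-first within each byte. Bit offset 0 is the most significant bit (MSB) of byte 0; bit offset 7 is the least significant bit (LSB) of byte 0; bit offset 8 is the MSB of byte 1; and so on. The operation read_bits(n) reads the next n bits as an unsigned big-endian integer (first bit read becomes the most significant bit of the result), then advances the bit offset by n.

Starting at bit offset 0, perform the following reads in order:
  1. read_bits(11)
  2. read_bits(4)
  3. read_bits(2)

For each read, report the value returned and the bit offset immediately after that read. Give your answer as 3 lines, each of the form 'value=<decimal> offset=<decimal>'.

Read 1: bits[0:11] width=11 -> value=1177 (bin 10010011001); offset now 11 = byte 1 bit 3; 21 bits remain
Read 2: bits[11:15] width=4 -> value=0 (bin 0000); offset now 15 = byte 1 bit 7; 17 bits remain
Read 3: bits[15:17] width=2 -> value=2 (bin 10); offset now 17 = byte 2 bit 1; 15 bits remain

Answer: value=1177 offset=11
value=0 offset=15
value=2 offset=17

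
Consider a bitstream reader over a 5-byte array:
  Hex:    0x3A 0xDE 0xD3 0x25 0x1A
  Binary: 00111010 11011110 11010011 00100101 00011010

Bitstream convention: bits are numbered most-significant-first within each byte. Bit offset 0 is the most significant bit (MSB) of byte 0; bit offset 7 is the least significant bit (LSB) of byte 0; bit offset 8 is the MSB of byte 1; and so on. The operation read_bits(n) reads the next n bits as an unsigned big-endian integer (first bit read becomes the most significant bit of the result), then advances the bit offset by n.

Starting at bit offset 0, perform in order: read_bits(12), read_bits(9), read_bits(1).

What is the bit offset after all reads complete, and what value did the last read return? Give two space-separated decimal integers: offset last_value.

Answer: 22 0

Derivation:
Read 1: bits[0:12] width=12 -> value=941 (bin 001110101101); offset now 12 = byte 1 bit 4; 28 bits remain
Read 2: bits[12:21] width=9 -> value=474 (bin 111011010); offset now 21 = byte 2 bit 5; 19 bits remain
Read 3: bits[21:22] width=1 -> value=0 (bin 0); offset now 22 = byte 2 bit 6; 18 bits remain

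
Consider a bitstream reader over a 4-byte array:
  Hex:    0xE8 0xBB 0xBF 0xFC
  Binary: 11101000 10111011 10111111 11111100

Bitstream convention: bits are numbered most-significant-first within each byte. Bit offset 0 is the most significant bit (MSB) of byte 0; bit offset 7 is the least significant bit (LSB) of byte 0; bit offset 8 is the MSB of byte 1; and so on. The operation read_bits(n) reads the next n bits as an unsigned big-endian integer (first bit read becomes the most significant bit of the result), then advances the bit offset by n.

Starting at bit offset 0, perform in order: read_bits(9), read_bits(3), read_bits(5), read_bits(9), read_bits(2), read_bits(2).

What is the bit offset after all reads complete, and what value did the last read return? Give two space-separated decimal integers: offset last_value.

Answer: 30 3

Derivation:
Read 1: bits[0:9] width=9 -> value=465 (bin 111010001); offset now 9 = byte 1 bit 1; 23 bits remain
Read 2: bits[9:12] width=3 -> value=3 (bin 011); offset now 12 = byte 1 bit 4; 20 bits remain
Read 3: bits[12:17] width=5 -> value=23 (bin 10111); offset now 17 = byte 2 bit 1; 15 bits remain
Read 4: bits[17:26] width=9 -> value=255 (bin 011111111); offset now 26 = byte 3 bit 2; 6 bits remain
Read 5: bits[26:28] width=2 -> value=3 (bin 11); offset now 28 = byte 3 bit 4; 4 bits remain
Read 6: bits[28:30] width=2 -> value=3 (bin 11); offset now 30 = byte 3 bit 6; 2 bits remain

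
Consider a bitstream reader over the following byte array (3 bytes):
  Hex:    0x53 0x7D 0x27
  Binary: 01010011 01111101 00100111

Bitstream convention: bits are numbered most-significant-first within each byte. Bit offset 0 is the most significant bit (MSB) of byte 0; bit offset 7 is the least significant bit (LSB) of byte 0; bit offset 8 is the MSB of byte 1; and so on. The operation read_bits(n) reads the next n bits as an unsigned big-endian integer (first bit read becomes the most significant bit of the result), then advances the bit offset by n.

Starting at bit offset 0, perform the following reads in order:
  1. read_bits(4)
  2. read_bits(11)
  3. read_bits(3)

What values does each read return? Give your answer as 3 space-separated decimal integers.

Answer: 5 446 4

Derivation:
Read 1: bits[0:4] width=4 -> value=5 (bin 0101); offset now 4 = byte 0 bit 4; 20 bits remain
Read 2: bits[4:15] width=11 -> value=446 (bin 00110111110); offset now 15 = byte 1 bit 7; 9 bits remain
Read 3: bits[15:18] width=3 -> value=4 (bin 100); offset now 18 = byte 2 bit 2; 6 bits remain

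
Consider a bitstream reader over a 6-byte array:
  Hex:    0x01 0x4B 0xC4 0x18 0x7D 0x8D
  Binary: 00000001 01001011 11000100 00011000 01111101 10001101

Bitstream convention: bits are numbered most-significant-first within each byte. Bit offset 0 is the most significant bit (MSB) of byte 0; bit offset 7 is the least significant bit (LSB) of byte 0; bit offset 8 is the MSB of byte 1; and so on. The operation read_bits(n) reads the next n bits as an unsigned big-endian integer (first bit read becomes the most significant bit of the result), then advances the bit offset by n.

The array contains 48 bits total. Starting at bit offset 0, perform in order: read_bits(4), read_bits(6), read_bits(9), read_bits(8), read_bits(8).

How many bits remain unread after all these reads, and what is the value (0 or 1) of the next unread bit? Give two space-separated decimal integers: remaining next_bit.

Answer: 13 1

Derivation:
Read 1: bits[0:4] width=4 -> value=0 (bin 0000); offset now 4 = byte 0 bit 4; 44 bits remain
Read 2: bits[4:10] width=6 -> value=5 (bin 000101); offset now 10 = byte 1 bit 2; 38 bits remain
Read 3: bits[10:19] width=9 -> value=94 (bin 001011110); offset now 19 = byte 2 bit 3; 29 bits remain
Read 4: bits[19:27] width=8 -> value=32 (bin 00100000); offset now 27 = byte 3 bit 3; 21 bits remain
Read 5: bits[27:35] width=8 -> value=195 (bin 11000011); offset now 35 = byte 4 bit 3; 13 bits remain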